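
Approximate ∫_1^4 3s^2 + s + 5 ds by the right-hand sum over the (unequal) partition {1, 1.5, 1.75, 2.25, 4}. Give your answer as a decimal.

121.578125

Subinterval widths: 0.5, 0.25, 0.5, 1.75.
Right endpoints: 1.5, 1.75, 2.25, 4.
f(1.5) = 13.25, f(1.75) = 15.9375, f(2.25) = 22.4375, f(4) = 57.
Sum = Σ Δs_i · f(s_i).
Sum = 121.578125.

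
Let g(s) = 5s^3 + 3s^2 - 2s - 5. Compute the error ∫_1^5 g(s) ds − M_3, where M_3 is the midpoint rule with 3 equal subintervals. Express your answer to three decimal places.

28.444

Exact integral: ∫_1^5 g(s) ds = 860.
M_3 ≈ 831.55556.
Error ≈ 860 − 831.55556 ≈ 28.444.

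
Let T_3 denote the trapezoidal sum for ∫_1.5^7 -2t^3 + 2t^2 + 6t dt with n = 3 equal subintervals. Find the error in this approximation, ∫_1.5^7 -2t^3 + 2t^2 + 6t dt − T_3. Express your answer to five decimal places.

Exact integral: ∫_1.5^7 f(t) dt ≈ -831.3020833.
T_3 ≈ -903.7060185.
Error ≈ -831.3020833 − (-903.7060185) ≈ 72.40394.

72.40394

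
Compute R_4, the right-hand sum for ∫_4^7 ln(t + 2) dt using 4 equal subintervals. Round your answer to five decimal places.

Δt = (7 − 4)/4 = 0.75.
Right endpoints: 4.75, 5.5, 6.25, 7.
f(4.75) ≈ 1.90954, f(5.5) ≈ 2.01490, f(6.25) ≈ 2.11021, f(7) ≈ 2.19722.
Sum = Δt · [f(4.75) + f(5.5) + f(6.25) + f(7)].
Sum ≈ 6.17391.

6.17391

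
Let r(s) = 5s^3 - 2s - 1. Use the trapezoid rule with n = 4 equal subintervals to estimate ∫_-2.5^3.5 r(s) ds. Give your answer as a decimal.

143.625

Δs = (3.5 − (-2.5))/4 = 1.5.
r(-2.5) = -74.125, r(-1) = -4, r(0.5) = -1.375, r(2) = 35, r(3.5) = 206.375.
T_4 = (Δs/2)·[r(s_0) + 2r(s_1) + 2r(s_2) + 2r(s_3) + r(s_4)].
Sum = 143.625.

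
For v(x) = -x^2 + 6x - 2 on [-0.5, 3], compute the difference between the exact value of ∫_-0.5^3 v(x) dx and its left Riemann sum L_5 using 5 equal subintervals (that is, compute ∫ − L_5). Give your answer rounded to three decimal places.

4.573

Exact integral: ∫_-0.5^3 v(x) dx ≈ 10.20833.
L_5 = 5.635.
Error ≈ 10.20833 − 5.635 ≈ 4.573.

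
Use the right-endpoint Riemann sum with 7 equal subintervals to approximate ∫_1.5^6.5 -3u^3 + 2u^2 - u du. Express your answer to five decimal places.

-1452.46173

Δu = (6.5 − 1.5)/7 = 5/7.
Right endpoints: 31/14, 41/14, 51/14, 61/14, 71/14, 81/14, 6.5.
f(31/14) = -68541/2744, f(41/14) = -167731/2744, f(51/14) = -335121/2744, f(61/14) = -588711/2744, f(71/14) = -946501/2744, f(81/14) = -1426491/2744, f(6.5) = -745.875.
Sum = Δu · [f(31/14) + f(41/14) + f(51/14) + ...].
Sum ≈ -1452.46173.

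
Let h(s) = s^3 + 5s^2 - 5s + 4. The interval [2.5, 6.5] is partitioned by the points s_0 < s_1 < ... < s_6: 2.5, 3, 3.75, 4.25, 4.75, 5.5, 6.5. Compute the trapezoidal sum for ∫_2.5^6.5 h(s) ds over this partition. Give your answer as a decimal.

801.51171875

Subinterval widths: 0.5, 0.75, 0.5, 0.5, 0.75, 1.
h(2.5) = 38.375, h(3) = 61, h(3.75) = 108.296875, h(4.25) = 149.828125, h(4.75) = 200.234375, h(5.5) = 294.125, h(6.5) = 457.375.
On each subinterval the trapezoid contributes (Δs_i/2)·[h(s_{i-1}) + h(s_i)].
Sum = 801.51171875.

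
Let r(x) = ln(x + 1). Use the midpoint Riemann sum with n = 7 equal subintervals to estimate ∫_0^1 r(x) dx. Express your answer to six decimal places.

Δx = (1 − 0)/7 = 1/7.
Midpoints: 1/14, 3/14, 5/14, 0.5, 9/14, 11/14, 13/14.
r(1/14) ≈ 0.068993, r(3/14) ≈ 0.194156, r(5/14) ≈ 0.305382, r(0.5) ≈ 0.405465, r(9/14) ≈ 0.496437, r(11/14) ≈ 0.579818, r(13/14) ≈ 0.656780.
Sum = Δx · [r(1/14) + r(3/14) + r(5/14) + ...].
Sum ≈ 0.386719.

0.386719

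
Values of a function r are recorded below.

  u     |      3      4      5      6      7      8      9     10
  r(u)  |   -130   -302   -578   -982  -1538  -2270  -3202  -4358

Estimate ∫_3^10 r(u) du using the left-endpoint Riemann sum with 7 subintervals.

-9002

Δu = 1.
Sum = 1·[(-130) + (-302) + (-578) + (-982) + (-1538) + (-2270) + (-3202)] = -9002.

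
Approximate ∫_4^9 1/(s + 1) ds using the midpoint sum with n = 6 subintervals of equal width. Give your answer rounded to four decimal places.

0.6923

Δs = (9 − 4)/6 = 5/6.
Midpoints: 53/12, 5.25, 73/12, 83/12, 7.75, 103/12.
f(53/12) = 12/65, f(5.25) = 0.16, f(73/12) = 12/85, f(83/12) = 12/95, f(7.75) = 4/35, f(103/12) = 12/115.
Sum = Δs · [f(53/12) + f(5.25) + f(73/12) + ...].
Sum ≈ 0.6923.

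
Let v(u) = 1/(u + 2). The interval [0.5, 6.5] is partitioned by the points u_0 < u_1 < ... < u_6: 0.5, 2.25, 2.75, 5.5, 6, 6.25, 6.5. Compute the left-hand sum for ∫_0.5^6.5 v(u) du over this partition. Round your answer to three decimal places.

1.525

Subinterval widths: 1.75, 0.5, 2.75, 0.5, 0.25, 0.25.
Left endpoints: 0.5, 2.25, 2.75, 5.5, 6, 6.25.
v(0.5) = 0.4, v(2.25) = 4/17, v(2.75) = 4/19, v(5.5) = 2/15, v(6) = 0.125, v(6.25) = 4/33.
Sum = Σ Δu_i · v(u_i).
Sum ≈ 1.525.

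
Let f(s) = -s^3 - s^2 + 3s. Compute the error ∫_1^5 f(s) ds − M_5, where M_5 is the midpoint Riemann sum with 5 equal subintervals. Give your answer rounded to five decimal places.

Exact integral: ∫_1^5 f(s) ds ≈ -161.3333333.
M_5 = -159.2.
Error ≈ -161.3333333 − (-159.2) ≈ -2.13333.

-2.13333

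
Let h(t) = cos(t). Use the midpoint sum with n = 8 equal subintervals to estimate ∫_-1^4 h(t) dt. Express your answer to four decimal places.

0.0861

Δt = (4 − (-1))/8 = 0.625.
Midpoints: -0.6875, -0.0625, 0.5625, 1.1875, 1.8125, 2.4375, 3.0625, 3.6875.
h(-0.6875) ≈ 0.7728, h(-0.0625) ≈ 0.9980, h(0.5625) ≈ 0.8459, h(1.1875) ≈ 0.3740, h(1.8125) ≈ -0.2394, h(2.4375) ≈ -0.7622, h(3.0625) ≈ -0.9969, h(3.6875) ≈ -0.8547.
Sum = Δt · [h(-0.6875) + h(-0.0625) + h(0.5625) + ...].
Sum ≈ 0.0861.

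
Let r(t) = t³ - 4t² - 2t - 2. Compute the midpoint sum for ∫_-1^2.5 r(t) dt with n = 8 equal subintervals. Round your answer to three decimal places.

Δt = (2.5 − (-1))/8 = 0.4375.
Midpoints: -0.78125, -0.34375, 0.09375, 0.53125, 0.96875, 1.40625, 1.84375, 2.28125.
r(-0.78125) = -109961/32768, r(-0.34375) = -59827/32768, r(0.09375) = -72805/32768, r(0.53125) = -132431/32768, r(0.96875) = -222241/32768, r(1.40625) = -325771/32768, r(1.84375) = -426557/32768, r(2.28125) = -508135/32768.
Sum = Δt · [r(-0.78125) + r(-0.34375) + r(0.09375) + ...].
Sum ≈ -24.803.

-24.803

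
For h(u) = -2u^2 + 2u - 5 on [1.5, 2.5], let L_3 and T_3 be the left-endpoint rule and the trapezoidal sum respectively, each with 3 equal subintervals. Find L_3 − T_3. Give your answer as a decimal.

L_3 ≈ -8.20370.
T_3 ≈ -9.20370.
L_3 − T_3 = 1.

1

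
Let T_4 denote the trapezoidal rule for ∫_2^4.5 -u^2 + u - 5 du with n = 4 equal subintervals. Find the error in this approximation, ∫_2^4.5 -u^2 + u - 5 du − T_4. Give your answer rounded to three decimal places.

0.163

Exact integral: ∫_2^4.5 f(u) du ≈ -32.08333.
T_4 = -32.24609375.
Error ≈ -32.08333 − (-32.24609375) ≈ 0.163.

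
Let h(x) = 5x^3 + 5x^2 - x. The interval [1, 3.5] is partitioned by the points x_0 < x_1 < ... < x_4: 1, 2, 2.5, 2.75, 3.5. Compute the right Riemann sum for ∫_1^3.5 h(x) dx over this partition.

350.29296875

Subinterval widths: 1, 0.5, 0.25, 0.75.
Right endpoints: 2, 2.5, 2.75, 3.5.
h(2) = 58, h(2.5) = 106.875, h(2.75) = 139.046875, h(3.5) = 272.125.
Sum = Σ Δx_i · h(x_i).
Sum = 350.29296875.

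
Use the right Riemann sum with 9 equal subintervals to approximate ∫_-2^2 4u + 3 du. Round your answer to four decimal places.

15.5556

Δu = (2 − (-2))/9 = 4/9.
Right endpoints: -14/9, -10/9, -2/3, -2/9, 2/9, 2/3, 10/9, 14/9, 2.
f(-14/9) = -29/9, f(-10/9) = -13/9, f(-2/3) = 1/3, f(-2/9) = 19/9, f(2/9) = 35/9, f(2/3) = 17/3, f(10/9) = 67/9, f(14/9) = 83/9, f(2) = 11.
Sum = Δu · [f(-14/9) + f(-10/9) + f(-2/3) + ...].
Sum ≈ 15.5556.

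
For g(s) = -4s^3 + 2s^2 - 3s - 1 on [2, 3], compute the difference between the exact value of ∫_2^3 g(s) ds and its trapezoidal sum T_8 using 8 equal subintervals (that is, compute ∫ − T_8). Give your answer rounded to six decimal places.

Exact integral: ∫_2^3 g(s) ds ≈ -60.83333333.
T_8 = -60.90625.
Error ≈ -60.83333333 − (-60.90625) ≈ 0.072917.

0.072917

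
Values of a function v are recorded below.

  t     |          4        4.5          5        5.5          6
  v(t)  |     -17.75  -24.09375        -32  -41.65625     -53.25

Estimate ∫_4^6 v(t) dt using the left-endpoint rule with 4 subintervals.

-57.75

Δt = 0.5.
Sum = 0.5·[(-17.75) + (-24.09375) + (-32) + (-41.65625)] = -57.75.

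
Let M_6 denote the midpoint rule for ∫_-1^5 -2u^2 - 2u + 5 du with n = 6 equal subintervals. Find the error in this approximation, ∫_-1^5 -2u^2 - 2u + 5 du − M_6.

Exact integral: ∫_-1^5 f(u) du = -78.
M_6 = -77.
Error = -78 − (-77) = -1.

-1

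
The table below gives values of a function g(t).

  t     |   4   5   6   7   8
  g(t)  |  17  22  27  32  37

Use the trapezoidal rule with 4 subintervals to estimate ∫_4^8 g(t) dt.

Δt = 1.
T_4 = (1/2)·[17 + 2·22 + 2·27 + 2·32 + 37] = 108.

108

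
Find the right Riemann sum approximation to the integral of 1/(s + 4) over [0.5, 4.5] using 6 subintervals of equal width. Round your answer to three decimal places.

Δs = (4.5 − 0.5)/6 = 2/3.
Right endpoints: 7/6, 11/6, 2.5, 19/6, 23/6, 4.5.
f(7/6) = 6/31, f(11/6) = 6/35, f(2.5) = 2/13, f(19/6) = 6/43, f(23/6) = 6/47, f(4.5) = 2/17.
Sum = Δs · [f(7/6) + f(11/6) + f(2.5) + ...].
Sum ≈ 0.602.

0.602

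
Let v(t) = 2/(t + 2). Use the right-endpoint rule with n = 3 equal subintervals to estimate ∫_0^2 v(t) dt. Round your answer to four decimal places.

1.2333

Δt = (2 − 0)/3 = 2/3.
Right endpoints: 2/3, 4/3, 2.
v(2/3) = 0.75, v(4/3) = 0.6, v(2) = 0.5.
Sum = Δt · [v(2/3) + v(4/3) + v(2)].
Sum ≈ 1.2333.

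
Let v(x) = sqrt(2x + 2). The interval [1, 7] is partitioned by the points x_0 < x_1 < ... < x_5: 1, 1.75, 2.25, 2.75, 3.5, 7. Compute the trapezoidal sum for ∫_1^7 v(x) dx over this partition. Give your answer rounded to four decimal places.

18.5771

Subinterval widths: 0.75, 0.5, 0.5, 0.75, 3.5.
v(1) ≈ 2.0000, v(1.75) ≈ 2.3452, v(2.25) ≈ 2.5495, v(2.75) ≈ 2.7386, v(3.5) ≈ 3.0000, v(7) ≈ 4.0000.
On each subinterval the trapezoid contributes (Δx_i/2)·[v(x_{i-1}) + v(x_i)].
Sum ≈ 18.5771.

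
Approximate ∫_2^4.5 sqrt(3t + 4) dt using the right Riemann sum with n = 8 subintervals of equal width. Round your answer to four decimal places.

9.3997

Δt = (4.5 − 2)/8 = 0.3125.
Right endpoints: 2.3125, 2.625, 2.9375, 3.25, 3.5625, 3.875, 4.1875, 4.5.
f(2.3125) ≈ 3.3072, f(2.625) ≈ 3.4460, f(2.9375) ≈ 3.5795, f(3.25) ≈ 3.7081, f(3.5625) ≈ 3.8324, f(3.875) ≈ 3.9528, f(4.1875) ≈ 4.0697, f(4.5) ≈ 4.1833.
Sum = Δt · [f(2.3125) + f(2.625) + f(2.9375) + ...].
Sum ≈ 9.3997.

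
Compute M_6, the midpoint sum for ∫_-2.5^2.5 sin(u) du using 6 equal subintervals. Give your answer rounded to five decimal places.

0.00000

Δu = (2.5 − (-2.5))/6 = 5/6.
Midpoints: -25/12, -1.25, -5/12, 5/12, 1.25, 25/12.
f(-25/12) ≈ -0.87150, f(-1.25) ≈ -0.94898, f(-5/12) ≈ -0.40471, f(5/12) ≈ 0.40471, f(1.25) ≈ 0.94898, f(25/12) ≈ 0.87150.
Sum = Δu · [f(-25/12) + f(-1.25) + f(-5/12) + ...].
Sum ≈ 0.00000.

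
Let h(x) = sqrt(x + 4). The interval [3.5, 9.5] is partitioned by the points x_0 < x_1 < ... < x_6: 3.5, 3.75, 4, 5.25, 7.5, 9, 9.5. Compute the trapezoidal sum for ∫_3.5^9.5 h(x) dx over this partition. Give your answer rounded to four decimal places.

Subinterval widths: 0.25, 0.25, 1.25, 2.25, 1.5, 0.5.
h(3.5) ≈ 2.7386, h(3.75) ≈ 2.7839, h(4) ≈ 2.8284, h(5.25) ≈ 3.0414, h(7.5) ≈ 3.3912, h(9) ≈ 3.6056, h(9.5) ≈ 3.6742.
On each subinterval the trapezoid contributes (Δx_i/2)·[h(x_{i-1}) + h(x_i)].
Sum ≈ 19.3646.

19.3646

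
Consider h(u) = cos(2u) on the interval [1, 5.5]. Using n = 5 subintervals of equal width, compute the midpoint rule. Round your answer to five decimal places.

Δu = (5.5 − 1)/5 = 0.9.
Midpoints: 1.45, 2.35, 3.25, 4.15, 5.05.
h(1.45) ≈ -0.97096, h(2.35) ≈ -0.01239, h(3.25) ≈ 0.97659, h(4.15) ≈ -0.43138, h(5.05) ≈ -0.78057.
Sum = Δu · [h(1.45) + h(2.35) + h(3.25) + h(4.15) + h(5.05)].
Sum ≈ -1.09683.

-1.09683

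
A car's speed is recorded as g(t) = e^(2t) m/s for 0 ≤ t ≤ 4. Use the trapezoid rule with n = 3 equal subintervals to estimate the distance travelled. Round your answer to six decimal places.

Δt = (4 − 0)/3 = 4/3.
g(0) ≈ 1.000000, g(4/3) ≈ 14.391916, g(8/3) ≈ 207.127249, g(4) ≈ 2980.957987.
T_3 = (Δt/2)·[g(t_0) + 2g(t_1) + 2g(t_2) + g(t_3)].
Sum ≈ 2283.330878.

2283.330878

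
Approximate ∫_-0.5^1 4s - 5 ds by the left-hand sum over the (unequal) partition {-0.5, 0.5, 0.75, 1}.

-8.25

Subinterval widths: 1, 0.25, 0.25.
Left endpoints: -0.5, 0.5, 0.75.
f(-0.5) = -7, f(0.5) = -3, f(0.75) = -2.
Sum = Σ Δs_i · f(s_i).
Sum = -8.25.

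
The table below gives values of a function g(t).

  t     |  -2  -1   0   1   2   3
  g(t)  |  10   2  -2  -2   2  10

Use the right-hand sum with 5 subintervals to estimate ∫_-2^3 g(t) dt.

10

Δt = 1.
Sum = 1·[2 + (-2) + (-2) + 2 + 10] = 10.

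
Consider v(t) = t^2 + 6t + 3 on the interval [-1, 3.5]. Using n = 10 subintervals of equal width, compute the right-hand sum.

70.633125

Δt = (3.5 − (-1))/10 = 0.45.
Right endpoints: -0.55, -0.1, 0.35, 0.8, 1.25, 1.7, 2.15, 2.6, 3.05, 3.5.
v(-0.55) = 0.0025, v(-0.1) = 2.41, v(0.35) = 5.2225, v(0.8) = 8.44, v(1.25) = 12.0625, v(1.7) = 16.09, v(2.15) = 20.5225, v(2.6) = 25.36, v(3.05) = 30.6025, v(3.5) = 36.25.
Sum = Δt · [v(-0.55) + v(-0.1) + v(0.35) + ...].
Sum = 70.633125.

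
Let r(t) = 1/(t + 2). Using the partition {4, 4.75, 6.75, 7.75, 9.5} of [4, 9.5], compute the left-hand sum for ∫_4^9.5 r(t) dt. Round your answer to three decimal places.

0.715

Subinterval widths: 0.75, 2, 1, 1.75.
Left endpoints: 4, 4.75, 6.75, 7.75.
r(4) = 1/6, r(4.75) = 4/27, r(6.75) = 4/35, r(7.75) = 4/39.
Sum = Σ Δt_i · r(t_i).
Sum ≈ 0.715.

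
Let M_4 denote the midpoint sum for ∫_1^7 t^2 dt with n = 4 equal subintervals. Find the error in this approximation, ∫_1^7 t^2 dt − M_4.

1.125

Exact integral: ∫_1^7 f(t) dt = 114.
M_4 = 112.875.
Error = 114 − 112.875 = 1.125.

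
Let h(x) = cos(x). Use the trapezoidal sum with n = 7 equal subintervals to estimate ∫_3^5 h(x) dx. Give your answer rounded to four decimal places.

-1.0926

Δx = (5 − 3)/7 = 2/7.
h(3) ≈ -0.9900, h(23/7) ≈ -0.9896, h(25/7) ≈ -0.9090, h(27/7) ≈ -0.7547, h(29/7) ≈ -0.5392, h(31/7) ≈ -0.2800, h(33/7) ≈ 0.0019, h(5) ≈ 0.2837.
T_7 = (Δx/2)·[h(x_0) + 2h(x_1) + ... + 2h(x_{6}) + h(x_7)].
Sum ≈ -1.0926.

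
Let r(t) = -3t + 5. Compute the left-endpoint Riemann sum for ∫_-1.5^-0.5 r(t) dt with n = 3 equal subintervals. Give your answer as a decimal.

Δt = (-0.5 − (-1.5))/3 = 1/3.
Left endpoints: -1.5, -7/6, -5/6.
r(-1.5) = 9.5, r(-7/6) = 8.5, r(-5/6) = 7.5.
Sum = Δt · [r(-1.5) + r(-7/6) + r(-5/6)].
Sum = 8.5.

8.5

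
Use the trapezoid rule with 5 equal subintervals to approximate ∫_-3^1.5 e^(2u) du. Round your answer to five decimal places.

12.61678

Δu = (1.5 − (-3))/5 = 0.9.
f(-3) ≈ 0.00248, f(-2.1) ≈ 0.01500, f(-1.2) ≈ 0.09072, f(-0.3) ≈ 0.54881, f(0.6) ≈ 3.32012, f(1.5) ≈ 20.08554.
T_5 = (Δu/2)·[f(u_0) + 2f(u_1) + ... + 2f(u_{4}) + f(u_5)].
Sum ≈ 12.61678.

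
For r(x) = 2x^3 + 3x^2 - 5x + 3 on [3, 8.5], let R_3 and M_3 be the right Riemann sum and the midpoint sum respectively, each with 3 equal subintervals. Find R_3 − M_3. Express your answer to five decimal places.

R_3 ≈ 4355.6944444.
M_3 ≈ 2957.2621528.
R_3 − M_3 ≈ 1398.43229.

1398.43229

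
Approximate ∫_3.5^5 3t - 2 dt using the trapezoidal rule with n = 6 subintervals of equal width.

Δt = (5 − 3.5)/6 = 0.25.
f(3.5) = 8.5, f(3.75) = 9.25, f(4) = 10, f(4.25) = 10.75, f(4.5) = 11.5, f(4.75) = 12.25, f(5) = 13.
T_6 = (Δt/2)·[f(t_0) + 2f(t_1) + ... + 2f(t_{5}) + f(t_6)].
Sum = 16.125.

16.125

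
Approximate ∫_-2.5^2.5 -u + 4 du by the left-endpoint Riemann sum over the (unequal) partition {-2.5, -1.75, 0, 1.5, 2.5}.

23.4375

Subinterval widths: 0.75, 1.75, 1.5, 1.
Left endpoints: -2.5, -1.75, 0, 1.5.
f(-2.5) = 6.5, f(-1.75) = 5.75, f(0) = 4, f(1.5) = 2.5.
Sum = Σ Δu_i · f(u_i).
Sum = 23.4375.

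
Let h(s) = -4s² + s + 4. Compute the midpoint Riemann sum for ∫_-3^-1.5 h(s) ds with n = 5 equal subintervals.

Δs = (-1.5 − (-3))/5 = 0.3.
Midpoints: -2.85, -2.55, -2.25, -1.95, -1.65.
h(-2.85) = -31.34, h(-2.55) = -24.56, h(-2.25) = -18.5, h(-1.95) = -13.16, h(-1.65) = -8.54.
Sum = Δs · [h(-2.85) + h(-2.55) + h(-2.25) + h(-1.95) + h(-1.65)].
Sum = -28.83.

-28.83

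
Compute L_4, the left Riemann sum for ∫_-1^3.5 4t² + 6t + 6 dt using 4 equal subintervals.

82.546875

Δt = (3.5 − (-1))/4 = 1.125.
Left endpoints: -1, 0.125, 1.25, 2.375.
f(-1) = 4, f(0.125) = 6.8125, f(1.25) = 19.75, f(2.375) = 42.8125.
Sum = Δt · [f(-1) + f(0.125) + f(1.25) + f(2.375)].
Sum = 82.546875.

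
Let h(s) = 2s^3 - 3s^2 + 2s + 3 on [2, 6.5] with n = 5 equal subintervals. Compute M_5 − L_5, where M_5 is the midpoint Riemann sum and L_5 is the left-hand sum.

171.871875

M_5 = 662.821875.
L_5 = 490.95.
M_5 − L_5 = 171.871875.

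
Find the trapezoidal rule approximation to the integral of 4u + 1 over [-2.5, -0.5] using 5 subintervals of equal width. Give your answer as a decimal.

-10

Δu = (-0.5 − (-2.5))/5 = 0.4.
f(-2.5) = -9, f(-2.1) = -7.4, f(-1.7) = -5.8, f(-1.3) = -4.2, f(-0.9) = -2.6, f(-0.5) = -1.
T_5 = (Δu/2)·[f(u_0) + 2f(u_1) + ... + 2f(u_{4}) + f(u_5)].
Sum = -10.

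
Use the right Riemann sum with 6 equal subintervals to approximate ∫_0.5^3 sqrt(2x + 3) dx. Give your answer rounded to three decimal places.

6.539

Δx = (3 − 0.5)/6 = 5/12.
Right endpoints: 11/12, 4/3, 1.75, 13/6, 31/12, 3.
f(11/12) ≈ 2.198, f(4/3) ≈ 2.380, f(1.75) ≈ 2.550, f(13/6) ≈ 2.708, f(31/12) ≈ 2.858, f(3) ≈ 3.000.
Sum = Δx · [f(11/12) + f(4/3) + f(1.75) + ...].
Sum ≈ 6.539.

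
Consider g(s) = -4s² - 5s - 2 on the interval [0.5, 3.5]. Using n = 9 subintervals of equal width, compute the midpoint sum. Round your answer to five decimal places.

-92.88889

Δs = (3.5 − 0.5)/9 = 1/3.
Midpoints: 2/3, 1, 4/3, 5/3, 2, 7/3, 8/3, 3, 10/3.
g(2/3) = -64/9, g(1) = -11, g(4/3) = -142/9, g(5/3) = -193/9, g(2) = -28, g(7/3) = -319/9, g(8/3) = -394/9, g(3) = -53, g(10/3) = -568/9.
Sum = Δs · [g(2/3) + g(1) + g(4/3) + ...].
Sum ≈ -92.88889.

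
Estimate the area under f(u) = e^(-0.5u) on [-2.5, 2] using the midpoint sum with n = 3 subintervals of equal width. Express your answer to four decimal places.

6.1009

Δu = (2 − (-2.5))/3 = 1.5.
Midpoints: -1.75, -0.25, 1.25.
f(-1.75) ≈ 2.3989, f(-0.25) ≈ 1.1331, f(1.25) ≈ 0.5353.
Sum = Δu · [f(-1.75) + f(-0.25) + f(1.25)].
Sum ≈ 6.1009.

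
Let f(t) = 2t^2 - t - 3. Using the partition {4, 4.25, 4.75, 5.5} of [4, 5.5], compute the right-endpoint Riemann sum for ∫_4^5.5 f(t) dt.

Subinterval widths: 0.25, 0.5, 0.75.
Right endpoints: 4.25, 4.75, 5.5.
f(4.25) = 28.875, f(4.75) = 37.375, f(5.5) = 52.
Sum = Σ Δt_i · f(t_i).
Sum = 64.90625.

64.90625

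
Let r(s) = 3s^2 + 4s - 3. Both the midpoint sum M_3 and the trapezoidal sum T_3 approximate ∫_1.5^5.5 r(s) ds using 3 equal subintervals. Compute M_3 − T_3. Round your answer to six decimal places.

-5.333333

M_3 ≈ 205.22222222.
T_3 ≈ 210.55555556.
M_3 − T_3 ≈ -5.333333.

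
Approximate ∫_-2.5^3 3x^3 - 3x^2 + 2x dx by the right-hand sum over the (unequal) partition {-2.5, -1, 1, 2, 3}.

68

Subinterval widths: 1.5, 2, 1, 1.
Right endpoints: -1, 1, 2, 3.
f(-1) = -8, f(1) = 2, f(2) = 16, f(3) = 60.
Sum = Σ Δx_i · f(x_i).
Sum = 68.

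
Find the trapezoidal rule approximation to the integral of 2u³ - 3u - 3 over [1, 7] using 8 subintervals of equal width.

Δu = (7 − 1)/8 = 0.75.
f(1) = -4, f(1.75) = 2.46875, f(2.5) = 20.75, f(3.25) = 55.90625, f(4) = 113, f(4.75) = 197.09375, f(5.5) = 313.25, f(6.25) = 466.53125, f(7) = 662.
T_8 = (Δu/2)·[f(u_0) + 2f(u_1) + ... + 2f(u_{7}) + f(u_8)].
Sum = 1123.5.

1123.5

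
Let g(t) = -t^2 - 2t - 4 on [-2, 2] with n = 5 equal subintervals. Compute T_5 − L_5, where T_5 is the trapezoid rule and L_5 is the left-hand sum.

T_5 = -21.76.
L_5 = -18.56.
T_5 − L_5 = -3.2.

-3.2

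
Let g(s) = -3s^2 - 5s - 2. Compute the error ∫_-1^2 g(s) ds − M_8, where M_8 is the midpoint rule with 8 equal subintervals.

Exact integral: ∫_-1^2 g(s) ds = -22.5.
M_8 = -22.39453125.
Error = -22.5 − (-22.39453125) = -0.10546875.

-0.10546875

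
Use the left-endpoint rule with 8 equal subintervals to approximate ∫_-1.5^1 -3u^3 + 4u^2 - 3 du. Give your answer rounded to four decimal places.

4.4666

Δu = (1 − (-1.5))/8 = 0.3125.
Left endpoints: -1.5, -1.1875, -0.875, -0.5625, -0.25, 0.0625, 0.375, 0.6875.
f(-1.5) = 16.125, f(-1.1875) = 31393/4096, f(-0.875) = 1061/512, f(-0.5625) = -4917/4096, f(-0.25) = -2.703125, f(0.0625) = -12227/4096, f(0.375) = -1329/512, f(0.6875) = -8537/4096.
Sum = Δu · [f(-1.5) + f(-1.1875) + f(-0.875) + ...].
Sum ≈ 4.4666.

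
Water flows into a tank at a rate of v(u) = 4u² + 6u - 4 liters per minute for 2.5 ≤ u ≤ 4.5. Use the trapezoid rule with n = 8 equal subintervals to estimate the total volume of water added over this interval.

134.75

Δu = (4.5 − 2.5)/8 = 0.25.
v(2.5) = 36, v(2.75) = 42.75, v(3) = 50, v(3.25) = 57.75, v(3.5) = 66, v(3.75) = 74.75, v(4) = 84, v(4.25) = 93.75, v(4.5) = 104.
T_8 = (Δu/2)·[v(u_0) + 2v(u_1) + ... + 2v(u_{7}) + v(u_8)].
Sum = 134.75.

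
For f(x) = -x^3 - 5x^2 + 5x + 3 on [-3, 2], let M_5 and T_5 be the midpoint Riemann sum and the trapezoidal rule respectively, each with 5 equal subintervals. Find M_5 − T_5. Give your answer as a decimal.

4.375

M_5 = -38.125.
T_5 = -42.5.
M_5 − T_5 = 4.375.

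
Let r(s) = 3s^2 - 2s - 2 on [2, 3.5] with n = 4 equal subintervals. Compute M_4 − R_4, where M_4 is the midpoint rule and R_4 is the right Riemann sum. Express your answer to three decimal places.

M_4 ≈ 23.57227.
R_4 = 27.80859375.
M_4 − R_4 ≈ -4.236.

-4.236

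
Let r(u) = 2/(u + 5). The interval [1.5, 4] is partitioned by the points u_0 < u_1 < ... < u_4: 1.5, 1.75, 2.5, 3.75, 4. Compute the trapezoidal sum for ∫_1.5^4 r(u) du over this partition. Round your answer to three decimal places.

0.652

Subinterval widths: 0.25, 0.75, 1.25, 0.25.
r(1.5) = 4/13, r(1.75) = 8/27, r(2.5) = 4/15, r(3.75) = 8/35, r(4) = 2/9.
On each subinterval the trapezoid contributes (Δu_i/2)·[r(u_{i-1}) + r(u_i)].
Sum ≈ 0.652.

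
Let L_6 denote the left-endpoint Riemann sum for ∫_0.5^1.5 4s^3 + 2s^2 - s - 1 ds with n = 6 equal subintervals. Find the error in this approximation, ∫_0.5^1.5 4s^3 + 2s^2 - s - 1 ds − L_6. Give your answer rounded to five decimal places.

Exact integral: ∫_0.5^1.5 f(s) ds ≈ 5.1666667.
L_6 ≈ 3.8981481.
Error ≈ 5.1666667 − 3.8981481 ≈ 1.26852.

1.26852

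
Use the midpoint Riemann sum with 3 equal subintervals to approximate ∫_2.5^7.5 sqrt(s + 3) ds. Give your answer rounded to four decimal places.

14.0903

Δs = (7.5 − 2.5)/3 = 5/3.
Midpoints: 10/3, 5, 20/3.
f(10/3) ≈ 2.5166, f(5) ≈ 2.8284, f(20/3) ≈ 3.1091.
Sum = Δs · [f(10/3) + f(5) + f(20/3)].
Sum ≈ 14.0903.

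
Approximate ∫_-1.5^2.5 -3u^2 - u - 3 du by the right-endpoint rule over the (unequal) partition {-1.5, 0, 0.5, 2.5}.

-55.125

Subinterval widths: 1.5, 0.5, 2.
Right endpoints: 0, 0.5, 2.5.
f(0) = -3, f(0.5) = -4.25, f(2.5) = -24.25.
Sum = Σ Δu_i · f(u_i).
Sum = -55.125.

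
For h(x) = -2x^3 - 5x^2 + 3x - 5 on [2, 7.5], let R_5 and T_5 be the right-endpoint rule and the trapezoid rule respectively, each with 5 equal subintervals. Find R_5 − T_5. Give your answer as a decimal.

-589.875

R_5 = -2839.98.
T_5 = -2250.105.
R_5 − T_5 = -589.875.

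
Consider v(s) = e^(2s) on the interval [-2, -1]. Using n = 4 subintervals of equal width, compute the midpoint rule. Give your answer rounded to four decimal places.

Δs = (-1 − (-2))/4 = 0.25.
Midpoints: -1.875, -1.625, -1.375, -1.125.
v(-1.875) ≈ 0.0235, v(-1.625) ≈ 0.0388, v(-1.375) ≈ 0.0639, v(-1.125) ≈ 0.1054.
Sum = Δs · [v(-1.875) + v(-1.625) + v(-1.375) + v(-1.125)].
Sum ≈ 0.0579.

0.0579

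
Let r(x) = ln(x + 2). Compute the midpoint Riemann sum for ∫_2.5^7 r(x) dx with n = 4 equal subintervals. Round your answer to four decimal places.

8.5125

Δx = (7 − 2.5)/4 = 1.125.
Midpoints: 3.0625, 4.1875, 5.3125, 6.4375.
r(3.0625) ≈ 1.6219, r(4.1875) ≈ 1.8225, r(5.3125) ≈ 1.9896, r(6.4375) ≈ 2.1327.
Sum = Δx · [r(3.0625) + r(4.1875) + r(5.3125) + r(6.4375)].
Sum ≈ 8.5125.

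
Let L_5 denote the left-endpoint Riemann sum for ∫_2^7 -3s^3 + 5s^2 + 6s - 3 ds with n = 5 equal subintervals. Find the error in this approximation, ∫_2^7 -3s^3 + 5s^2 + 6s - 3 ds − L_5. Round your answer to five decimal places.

Exact integral: ∫_2^7 f(s) ds ≈ -1110.4166667.
L_5 = -765.
Error ≈ -1110.4166667 − (-765) ≈ -345.41667.

-345.41667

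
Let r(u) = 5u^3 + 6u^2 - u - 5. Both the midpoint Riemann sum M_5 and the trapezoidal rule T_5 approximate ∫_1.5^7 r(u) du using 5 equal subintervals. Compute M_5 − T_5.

-116.0465625

M_5 = 3584.6146875.
T_5 = 3700.66125.
M_5 − T_5 = -116.0465625.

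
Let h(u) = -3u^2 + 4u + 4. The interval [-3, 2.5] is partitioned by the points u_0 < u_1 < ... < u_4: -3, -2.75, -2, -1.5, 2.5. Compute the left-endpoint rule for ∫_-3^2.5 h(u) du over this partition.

-74.015625

Subinterval widths: 0.25, 0.75, 0.5, 4.
Left endpoints: -3, -2.75, -2, -1.5.
h(-3) = -35, h(-2.75) = -29.6875, h(-2) = -16, h(-1.5) = -8.75.
Sum = Σ Δu_i · h(u_i).
Sum = -74.015625.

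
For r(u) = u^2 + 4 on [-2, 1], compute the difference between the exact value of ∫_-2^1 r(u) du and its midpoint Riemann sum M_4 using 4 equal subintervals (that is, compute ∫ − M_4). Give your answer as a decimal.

0.140625

Exact integral: ∫_-2^1 r(u) du = 15.
M_4 = 14.859375.
Error = 15 − 14.859375 = 0.140625.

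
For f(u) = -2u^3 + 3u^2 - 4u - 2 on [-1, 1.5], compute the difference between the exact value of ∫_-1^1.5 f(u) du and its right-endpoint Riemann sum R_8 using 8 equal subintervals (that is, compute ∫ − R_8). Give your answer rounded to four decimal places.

Exact integral: ∫_-1^1.5 f(u) du = -5.15625.
R_8 ≈ -7.438965.
Error ≈ -5.15625 − (-7.438965) ≈ 2.2827.

2.2827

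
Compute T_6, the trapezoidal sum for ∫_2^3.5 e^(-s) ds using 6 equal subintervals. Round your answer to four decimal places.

Δs = (3.5 − 2)/6 = 0.25.
f(2) ≈ 0.1353, f(2.25) ≈ 0.1054, f(2.5) ≈ 0.0821, f(2.75) ≈ 0.0639, f(3) ≈ 0.0498, f(3.25) ≈ 0.0388, f(3.5) ≈ 0.0302.
T_6 = (Δs/2)·[f(s_0) + 2f(s_1) + ... + 2f(s_{5}) + f(s_6)].
Sum ≈ 0.1057.

0.1057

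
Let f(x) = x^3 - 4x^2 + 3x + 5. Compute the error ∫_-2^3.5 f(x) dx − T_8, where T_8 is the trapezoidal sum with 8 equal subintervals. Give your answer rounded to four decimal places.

Exact integral: ∫_-2^3.5 f(x) dx ≈ 5.557292.
T_8 ≈ 4.799072.
Error ≈ 5.557292 − 4.799072 ≈ 0.7582.

0.7582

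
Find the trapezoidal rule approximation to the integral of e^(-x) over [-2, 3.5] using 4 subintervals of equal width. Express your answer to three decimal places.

Δx = (3.5 − (-2))/4 = 1.375.
f(-2) ≈ 7.389, f(-0.625) ≈ 1.868, f(0.75) ≈ 0.472, f(2.125) ≈ 0.119, f(3.5) ≈ 0.030.
T_4 = (Δx/2)·[f(x_0) + 2f(x_1) + 2f(x_2) + 2f(x_3) + f(x_4)].
Sum ≈ 8.483.

8.483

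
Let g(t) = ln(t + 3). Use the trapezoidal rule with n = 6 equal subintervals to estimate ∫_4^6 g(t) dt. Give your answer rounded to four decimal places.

Δt = (6 − 4)/6 = 1/3.
g(4) ≈ 1.9459, g(13/3) ≈ 1.9924, g(14/3) ≈ 2.0369, g(5) ≈ 2.0794, g(16/3) ≈ 2.1203, g(17/3) ≈ 2.1595, g(6) ≈ 2.1972.
T_6 = (Δt/2)·[g(t_0) + 2g(t_1) + ... + 2g(t_{5}) + g(t_6)].
Sum ≈ 4.1534.

4.1534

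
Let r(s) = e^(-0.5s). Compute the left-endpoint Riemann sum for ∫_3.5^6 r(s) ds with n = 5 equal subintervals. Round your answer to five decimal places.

Δs = (6 − 3.5)/5 = 0.5.
Left endpoints: 3.5, 4, 4.5, 5, 5.5.
r(3.5) ≈ 0.17377, r(4) ≈ 0.13534, r(4.5) ≈ 0.10540, r(5) ≈ 0.08208, r(5.5) ≈ 0.06393.
Sum = Δs · [r(3.5) + r(4) + r(4.5) + r(5) + r(5.5)].
Sum ≈ 0.28026.

0.28026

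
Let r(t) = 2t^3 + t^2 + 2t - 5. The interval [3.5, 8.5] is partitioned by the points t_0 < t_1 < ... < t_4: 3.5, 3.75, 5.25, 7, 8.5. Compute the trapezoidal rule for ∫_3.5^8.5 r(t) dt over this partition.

2836.6640625

Subinterval widths: 0.25, 1.5, 1.75, 1.5.
r(3.5) = 100, r(3.75) = 122.03125, r(5.25) = 322.46875, r(7) = 744, r(8.5) = 1312.5.
On each subinterval the trapezoid contributes (Δt_i/2)·[r(t_{i-1}) + r(t_i)].
Sum = 2836.6640625.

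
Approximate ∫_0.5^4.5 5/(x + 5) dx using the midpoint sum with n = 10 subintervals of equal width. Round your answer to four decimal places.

2.7320

Δx = (4.5 − 0.5)/10 = 0.4.
Midpoints: 0.7, 1.1, 1.5, 1.9, 2.3, 2.7, 3.1, 3.5, 3.9, 4.3.
f(0.7) = 50/57, f(1.1) = 50/61, f(1.5) = 10/13, f(1.9) = 50/69, f(2.3) = 50/73, f(2.7) = 50/77, f(3.1) = 50/81, f(3.5) = 10/17, f(3.9) = 50/89, f(4.3) = 50/93.
Sum = Δx · [f(0.7) + f(1.1) + f(1.5) + ...].
Sum ≈ 2.7320.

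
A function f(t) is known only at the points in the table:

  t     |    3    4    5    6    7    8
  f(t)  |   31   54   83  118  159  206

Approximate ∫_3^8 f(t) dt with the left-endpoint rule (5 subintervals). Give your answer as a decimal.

Δt = 1.
Sum = 1·[31 + 54 + 83 + 118 + 159] = 445.

445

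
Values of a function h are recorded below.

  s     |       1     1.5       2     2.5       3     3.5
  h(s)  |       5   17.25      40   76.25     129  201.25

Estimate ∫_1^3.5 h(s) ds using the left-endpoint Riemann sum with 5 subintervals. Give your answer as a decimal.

133.75

Δs = 0.5.
Sum = 0.5·[5 + 17.25 + 40 + 76.25 + 129] = 133.75.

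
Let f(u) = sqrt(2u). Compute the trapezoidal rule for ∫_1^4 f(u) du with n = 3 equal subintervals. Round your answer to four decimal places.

6.5708

Δu = (4 − 1)/3 = 1.
f(1) ≈ 1.4142, f(2) ≈ 2.0000, f(3) ≈ 2.4495, f(4) ≈ 2.8284.
T_3 = (Δu/2)·[f(u_0) + 2f(u_1) + 2f(u_2) + f(u_3)].
Sum ≈ 6.5708.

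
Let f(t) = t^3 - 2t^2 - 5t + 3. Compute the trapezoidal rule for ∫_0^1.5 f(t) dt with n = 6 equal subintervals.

-2.10546875

Δt = (1.5 − 0)/6 = 0.25.
f(0) = 3, f(0.25) = 1.640625, f(0.5) = 0.125, f(0.75) = -1.453125, f(1) = -3, f(1.25) = -4.421875, f(1.5) = -5.625.
T_6 = (Δt/2)·[f(t_0) + 2f(t_1) + ... + 2f(t_{5}) + f(t_6)].
Sum = -2.10546875.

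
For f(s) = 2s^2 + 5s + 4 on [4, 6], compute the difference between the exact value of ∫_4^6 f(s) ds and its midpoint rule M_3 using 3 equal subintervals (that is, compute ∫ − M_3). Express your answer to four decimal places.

Exact integral: ∫_4^6 f(s) ds ≈ 159.333333.
M_3 ≈ 159.185185.
Error ≈ 159.333333 − 159.185185 ≈ 0.1481.

0.1481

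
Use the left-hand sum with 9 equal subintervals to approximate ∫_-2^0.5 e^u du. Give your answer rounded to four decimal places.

Δu = (0.5 − (-2))/9 = 5/18.
Left endpoints: -2, -31/18, -13/9, -7/6, -8/9, -11/18, -1/3, -1/18, 2/9.
f(-2) ≈ 0.1353, f(-31/18) ≈ 0.1787, f(-13/9) ≈ 0.2359, f(-7/6) ≈ 0.3114, f(-8/9) ≈ 0.4111, f(-11/18) ≈ 0.5427, f(-1/3) ≈ 0.7165, f(-1/18) ≈ 0.9460, f(2/9) ≈ 1.2488.
Sum = Δu · [f(-2) + f(-31/18) + f(-13/9) + ...].
Sum ≈ 1.3129.

1.3129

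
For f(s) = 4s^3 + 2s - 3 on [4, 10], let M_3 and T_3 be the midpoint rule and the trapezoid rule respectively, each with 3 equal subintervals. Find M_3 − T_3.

M_3 = 9642.
T_3 = 10146.
M_3 − T_3 = -504.

-504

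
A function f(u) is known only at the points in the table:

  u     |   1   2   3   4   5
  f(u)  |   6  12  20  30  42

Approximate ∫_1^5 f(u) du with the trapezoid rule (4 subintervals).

Δu = 1.
T_4 = (1/2)·[6 + 2·12 + 2·20 + 2·30 + 42] = 86.

86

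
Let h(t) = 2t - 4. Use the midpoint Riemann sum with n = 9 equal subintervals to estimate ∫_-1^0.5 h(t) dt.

Δt = (0.5 − (-1))/9 = 1/6.
Midpoints: -11/12, -0.75, -7/12, -5/12, -0.25, -1/12, 1/12, 0.25, 5/12.
h(-11/12) = -35/6, h(-0.75) = -5.5, h(-7/12) = -31/6, h(-5/12) = -29/6, h(-0.25) = -4.5, h(-1/12) = -25/6, h(1/12) = -23/6, h(0.25) = -3.5, h(5/12) = -19/6.
Sum = Δt · [h(-11/12) + h(-0.75) + h(-7/12) + ...].
Sum = -6.75.

-6.75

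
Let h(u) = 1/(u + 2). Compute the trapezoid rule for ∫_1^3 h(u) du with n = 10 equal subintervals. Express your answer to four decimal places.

0.5111

Δu = (3 − 1)/10 = 0.2.
h(1) = 1/3, h(1.2) = 0.3125, h(1.4) = 5/17, h(1.6) = 5/18, h(1.8) = 5/19, h(2) = 0.25, h(2.2) = 5/21, h(2.4) = 5/22, h(2.6) = 5/23, h(2.8) = 5/24, h(3) = 0.2.
T_10 = (Δu/2)·[h(u_0) + 2h(u_1) + ... + 2h(u_{9}) + h(u_10)].
Sum ≈ 0.5111.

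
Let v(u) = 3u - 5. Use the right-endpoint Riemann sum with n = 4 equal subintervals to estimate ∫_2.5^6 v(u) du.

31.71875

Δu = (6 − 2.5)/4 = 0.875.
Right endpoints: 3.375, 4.25, 5.125, 6.
v(3.375) = 5.125, v(4.25) = 7.75, v(5.125) = 10.375, v(6) = 13.
Sum = Δu · [v(3.375) + v(4.25) + v(5.125) + v(6)].
Sum = 31.71875.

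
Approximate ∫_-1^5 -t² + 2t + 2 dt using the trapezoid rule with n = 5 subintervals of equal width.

Δt = (5 − (-1))/5 = 1.2.
f(-1) = -1, f(0.2) = 2.36, f(1.4) = 2.84, f(2.6) = 0.44, f(3.8) = -4.84, f(5) = -13.
T_5 = (Δt/2)·[f(t_0) + 2f(t_1) + ... + 2f(t_{4}) + f(t_5)].
Sum = -7.44.

-7.44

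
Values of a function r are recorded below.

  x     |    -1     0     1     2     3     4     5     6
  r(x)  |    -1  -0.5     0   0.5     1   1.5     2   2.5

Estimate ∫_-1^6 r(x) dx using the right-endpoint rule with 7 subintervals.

Δx = 1.
Sum = 1·[(-0.5) + 0 + 0.5 + 1 + 1.5 + 2 + 2.5] = 7.

7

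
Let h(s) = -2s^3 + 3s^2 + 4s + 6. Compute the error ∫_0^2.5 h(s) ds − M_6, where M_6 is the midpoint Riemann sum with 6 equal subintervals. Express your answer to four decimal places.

Exact integral: ∫_0^2.5 h(s) ds = 23.59375.
M_6 ≈ 23.756510.
Error ≈ 23.59375 − 23.756510 ≈ -0.1628.

-0.1628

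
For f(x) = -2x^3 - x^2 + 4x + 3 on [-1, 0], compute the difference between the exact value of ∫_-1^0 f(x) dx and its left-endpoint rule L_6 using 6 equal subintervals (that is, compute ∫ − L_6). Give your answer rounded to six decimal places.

Exact integral: ∫_-1^0 f(x) dx ≈ 1.16666667.
L_6 ≈ 0.92592593.
Error ≈ 1.16666667 − 0.92592593 ≈ 0.240741.

0.240741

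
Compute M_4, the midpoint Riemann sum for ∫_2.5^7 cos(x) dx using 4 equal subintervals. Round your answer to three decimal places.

0.062

Δx = (7 − 2.5)/4 = 1.125.
Midpoints: 3.0625, 4.1875, 5.3125, 6.4375.
f(3.0625) ≈ -0.997, f(4.1875) ≈ -0.501, f(5.3125) ≈ 0.565, f(6.4375) ≈ 0.988.
Sum = Δx · [f(3.0625) + f(4.1875) + f(5.3125) + f(6.4375)].
Sum ≈ 0.062.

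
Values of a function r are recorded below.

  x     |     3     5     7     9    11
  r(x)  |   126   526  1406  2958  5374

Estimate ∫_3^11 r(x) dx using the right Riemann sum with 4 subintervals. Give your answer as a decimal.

20528

Δx = 2.
Sum = 2·[526 + 1406 + 2958 + 5374] = 20528.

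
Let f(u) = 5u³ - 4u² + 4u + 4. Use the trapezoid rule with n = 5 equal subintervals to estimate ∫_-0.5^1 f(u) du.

Δu = (1 − (-0.5))/5 = 0.3.
f(-0.5) = 0.375, f(-0.2) = 3, f(0.1) = 4.365, f(0.4) = 5.28, f(0.7) = 6.555, f(1) = 9.
T_5 = (Δu/2)·[f(u_0) + 2f(u_1) + ... + 2f(u_{4}) + f(u_5)].
Sum = 7.16625.

7.16625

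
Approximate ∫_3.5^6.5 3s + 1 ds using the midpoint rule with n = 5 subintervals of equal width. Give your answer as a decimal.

48

Δs = (6.5 − 3.5)/5 = 0.6.
Midpoints: 3.8, 4.4, 5, 5.6, 6.2.
f(3.8) = 12.4, f(4.4) = 14.2, f(5) = 16, f(5.6) = 17.8, f(6.2) = 19.6.
Sum = Δs · [f(3.8) + f(4.4) + f(5) + f(5.6) + f(6.2)].
Sum = 48.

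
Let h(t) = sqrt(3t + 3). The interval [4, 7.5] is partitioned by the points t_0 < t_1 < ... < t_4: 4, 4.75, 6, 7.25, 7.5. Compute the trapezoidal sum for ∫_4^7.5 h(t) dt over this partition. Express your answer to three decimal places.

Subinterval widths: 0.75, 1.25, 1.25, 0.25.
h(4) ≈ 3.873, h(4.75) ≈ 4.153, h(6) ≈ 4.583, h(7.25) ≈ 4.975, h(7.5) ≈ 5.050.
On each subinterval the trapezoid contributes (Δt_i/2)·[h(t_{i-1}) + h(t_i)].
Sum ≈ 15.696.

15.696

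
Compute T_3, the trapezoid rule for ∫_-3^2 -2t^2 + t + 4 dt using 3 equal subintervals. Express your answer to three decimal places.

Δt = (2 − (-3))/3 = 5/3.
f(-3) = -17, f(-4/3) = -8/9, f(1/3) = 37/9, f(2) = -2.
T_3 = (Δt/2)·[f(t_0) + 2f(t_1) + 2f(t_2) + f(t_3)].
Sum ≈ -10.463.

-10.463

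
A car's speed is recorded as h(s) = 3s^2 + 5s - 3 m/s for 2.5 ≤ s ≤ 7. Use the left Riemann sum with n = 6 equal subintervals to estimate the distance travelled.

365.484375

Δs = (7 − 2.5)/6 = 0.75.
Left endpoints: 2.5, 3.25, 4, 4.75, 5.5, 6.25.
h(2.5) = 28.25, h(3.25) = 44.9375, h(4) = 65, h(4.75) = 88.4375, h(5.5) = 115.25, h(6.25) = 145.4375.
Sum = Δs · [h(2.5) + h(3.25) + h(4) + ...].
Sum = 365.484375.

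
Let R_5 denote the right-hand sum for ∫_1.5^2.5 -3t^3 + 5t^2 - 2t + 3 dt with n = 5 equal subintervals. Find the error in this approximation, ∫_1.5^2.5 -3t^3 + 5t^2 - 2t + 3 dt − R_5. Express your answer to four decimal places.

1.9617

Exact integral: ∫_1.5^2.5 f(t) dt ≈ -6.083333.
R_5 = -8.045.
Error ≈ -6.083333 − (-8.045) ≈ 1.9617.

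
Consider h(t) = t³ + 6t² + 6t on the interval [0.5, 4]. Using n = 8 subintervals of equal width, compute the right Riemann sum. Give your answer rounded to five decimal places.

Δt = (4 − 0.5)/8 = 0.4375.
Right endpoints: 0.9375, 1.375, 1.8125, 2.25, 2.6875, 3.125, 3.5625, 4.
h(0.9375) = 48015/4096, h(1.375) = 11363/512, h(1.8125) = 149669/4096, h(2.25) = 55.265625, h(2.6875) = 323059/4096, h(3.125) = 55225/512, h(3.5625) = 584649/4096, h(4) = 184.
Sum = Δt · [h(0.9375) + h(1.375) + h(1.8125) + ...].
Sum ≈ 279.64624.

279.64624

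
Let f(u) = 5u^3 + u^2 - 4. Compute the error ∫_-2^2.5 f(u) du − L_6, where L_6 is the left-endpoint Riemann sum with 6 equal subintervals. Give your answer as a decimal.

Exact integral: ∫_-2^2.5 f(u) du = 18.703125.
L_6 = -24.43359375.
Error = 18.703125 − (-24.43359375) = 43.13671875.

43.13671875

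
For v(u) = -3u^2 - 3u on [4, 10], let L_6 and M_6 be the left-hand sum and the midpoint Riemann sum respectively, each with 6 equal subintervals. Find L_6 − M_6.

130.5

L_6 = -930.
M_6 = -1060.5.
L_6 − M_6 = 130.5.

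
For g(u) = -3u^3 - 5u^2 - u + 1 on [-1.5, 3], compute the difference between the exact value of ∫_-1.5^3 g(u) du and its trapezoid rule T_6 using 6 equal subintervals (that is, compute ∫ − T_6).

4.95703125

Exact integral: ∫_-1.5^3 g(u) du = -106.453125.
T_6 = -111.41015625.
Error = -106.453125 − (-111.41015625) = 4.95703125.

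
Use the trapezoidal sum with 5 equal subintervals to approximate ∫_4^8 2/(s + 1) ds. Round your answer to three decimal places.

1.179

Δs = (8 − 4)/5 = 0.8.
f(4) = 0.4, f(4.8) = 10/29, f(5.6) = 10/33, f(6.4) = 10/37, f(7.2) = 10/41, f(8) = 2/9.
T_5 = (Δs/2)·[f(s_0) + 2f(s_1) + ... + 2f(s_{4}) + f(s_5)].
Sum ≈ 1.179.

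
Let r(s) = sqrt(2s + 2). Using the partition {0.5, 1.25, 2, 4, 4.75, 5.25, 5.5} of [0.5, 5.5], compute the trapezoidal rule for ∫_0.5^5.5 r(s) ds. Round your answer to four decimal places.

Subinterval widths: 0.75, 0.75, 2, 0.75, 0.5, 0.25.
r(0.5) ≈ 1.7321, r(1.25) ≈ 2.1213, r(2) ≈ 2.4495, r(4) ≈ 3.1623, r(4.75) ≈ 3.3912, r(5.25) ≈ 3.5355, r(5.5) ≈ 3.6056.
On each subinterval the trapezoid contributes (Δs_i/2)·[r(s_{i-1}) + r(s_i)].
Sum ≈ 13.8527.

13.8527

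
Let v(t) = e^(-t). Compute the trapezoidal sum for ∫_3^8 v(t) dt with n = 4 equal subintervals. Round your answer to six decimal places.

0.055729

Δt = (8 − 3)/4 = 1.25.
v(3) ≈ 0.049787, v(4.25) ≈ 0.014264, v(5.5) ≈ 0.004087, v(6.75) ≈ 0.001171, v(8) ≈ 0.000335.
T_4 = (Δt/2)·[v(t_0) + 2v(t_1) + 2v(t_2) + 2v(t_3) + v(t_4)].
Sum ≈ 0.055729.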